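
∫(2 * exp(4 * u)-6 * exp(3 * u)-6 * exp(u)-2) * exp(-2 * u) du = ((exp(u) - 3)*exp(u) - 1)^2*exp(-2*u) + C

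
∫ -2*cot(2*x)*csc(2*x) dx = csc(2*x) + C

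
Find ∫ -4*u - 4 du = -2*u^2 - 4*u + C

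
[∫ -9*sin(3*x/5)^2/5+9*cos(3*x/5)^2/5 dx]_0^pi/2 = 3*(1/4 + sqrt(5)/4)*sqrt(5/8 - sqrt(5)/8)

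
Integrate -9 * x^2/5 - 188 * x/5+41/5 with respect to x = -3*x^3/5 - 94*x^2/5 + 41*x/5 + C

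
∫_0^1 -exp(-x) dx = -1 + exp(-1)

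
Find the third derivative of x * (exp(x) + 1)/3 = x*exp(x)/3 + exp(x)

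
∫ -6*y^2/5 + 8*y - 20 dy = -2*y^3/5 + 4*y^2 - 20*y + C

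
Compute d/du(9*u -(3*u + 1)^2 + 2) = 3 - 18*u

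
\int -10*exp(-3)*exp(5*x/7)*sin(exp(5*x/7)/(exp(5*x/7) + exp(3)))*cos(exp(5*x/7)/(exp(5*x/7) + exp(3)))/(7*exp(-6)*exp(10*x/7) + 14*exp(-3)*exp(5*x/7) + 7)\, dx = cos(exp(5*x/7)/(exp(5*x/7) + exp(3)))^2 + C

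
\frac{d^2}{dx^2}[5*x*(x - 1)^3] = 60*x^2 - 90*x + 30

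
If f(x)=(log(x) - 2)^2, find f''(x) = (6 - 2*log(x))/x^2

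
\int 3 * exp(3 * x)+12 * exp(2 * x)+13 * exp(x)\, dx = (exp(x) + 2)^3 + exp(x) + C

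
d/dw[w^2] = 2*w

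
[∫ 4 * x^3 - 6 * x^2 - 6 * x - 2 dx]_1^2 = -10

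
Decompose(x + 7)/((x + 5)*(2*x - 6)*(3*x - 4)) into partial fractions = -15/(38*(3*x - 4)) + 1/(152*(x + 5)) + 1/(8*(x - 3))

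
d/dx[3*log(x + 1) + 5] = 3/(x + 1)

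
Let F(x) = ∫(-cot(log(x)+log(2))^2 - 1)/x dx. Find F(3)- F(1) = -cot(log(2)) + cot(log(6))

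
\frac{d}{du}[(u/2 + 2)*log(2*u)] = (u*log(u) + u*log(2) + u + 4)/(2*u)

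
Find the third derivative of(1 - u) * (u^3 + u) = 6 - 24*u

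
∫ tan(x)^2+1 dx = tan(x) + C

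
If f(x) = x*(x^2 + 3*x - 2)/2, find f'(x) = 3*x^2/2 + 3*x - 1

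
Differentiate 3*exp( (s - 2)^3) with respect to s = 9*s^2*exp(s^3 - 6*s^2 + 12*s - 8) - 36*s*exp(s^3 - 6*s^2 + 12*s - 8) + 36*exp(s^3 - 6*s^2 + 12*s - 8)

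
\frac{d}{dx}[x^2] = 2*x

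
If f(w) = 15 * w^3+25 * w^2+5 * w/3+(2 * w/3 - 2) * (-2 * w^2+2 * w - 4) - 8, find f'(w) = 41*w^2 + 182*w/3 - 5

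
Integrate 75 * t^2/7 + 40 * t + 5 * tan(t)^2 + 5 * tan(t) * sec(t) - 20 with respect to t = 25*t^3/7 + 20*t^2 - 25*t + 5*tan(t) + 5/cos(t) + C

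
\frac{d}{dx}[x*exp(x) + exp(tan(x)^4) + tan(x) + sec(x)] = x*exp(x) + exp(x) + 4*exp(tan(x)^4)*tan(x)^5 + 4*exp(tan(x)^4)*tan(x)^3 + tan(x)^2 + tan(x)*sec(x) + 1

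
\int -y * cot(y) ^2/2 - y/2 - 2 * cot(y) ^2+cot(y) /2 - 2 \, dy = (y/2 + 2)*cot(y) + C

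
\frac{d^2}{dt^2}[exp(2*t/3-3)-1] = 4*exp(2*t/3 - 3)/9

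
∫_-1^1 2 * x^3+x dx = 0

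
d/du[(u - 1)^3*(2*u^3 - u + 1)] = 12*u^5 - 30*u^4 + 20*u^3 + 6*u^2 - 12*u + 4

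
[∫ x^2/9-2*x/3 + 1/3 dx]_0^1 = 1/27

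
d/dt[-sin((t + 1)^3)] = -3*(t + 1)^2*cos(t^3 + 3*t^2 + 3*t + 1)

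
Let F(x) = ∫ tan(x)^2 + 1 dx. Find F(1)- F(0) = tan(1)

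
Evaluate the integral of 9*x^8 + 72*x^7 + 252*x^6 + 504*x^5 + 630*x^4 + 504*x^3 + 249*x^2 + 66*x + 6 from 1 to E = -504 - (1 + E)^3 + (1 + E)^9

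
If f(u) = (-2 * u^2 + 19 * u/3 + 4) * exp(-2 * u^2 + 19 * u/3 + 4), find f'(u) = 8*u^3*exp(-2*u^2 + 19*u/3 + 4) - 38*u^2*exp(-2*u^2 + 19*u/3 + 4) + 181*u*exp(-2*u^2 + 19*u/3 + 4)/9 + 95*exp(-2*u^2 + 19*u/3 + 4)/3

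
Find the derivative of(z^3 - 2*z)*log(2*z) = 3*z^2*log(z) + z^2 + 3*z^2*log(2) - 2*log(z) - 2 - 2*log(2)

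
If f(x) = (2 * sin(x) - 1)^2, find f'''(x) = -16*sin(2*x) + 4*cos(x)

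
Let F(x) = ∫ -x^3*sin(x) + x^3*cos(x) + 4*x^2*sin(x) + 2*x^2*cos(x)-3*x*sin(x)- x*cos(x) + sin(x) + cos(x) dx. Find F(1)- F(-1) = -2*sin(1) + 4*cos(1)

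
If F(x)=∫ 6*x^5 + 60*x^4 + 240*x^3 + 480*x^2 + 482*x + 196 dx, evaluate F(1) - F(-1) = 736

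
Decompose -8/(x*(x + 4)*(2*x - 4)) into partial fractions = -1/(6*(x + 4)) - 1/(3*(x - 2)) + 1/(2*x)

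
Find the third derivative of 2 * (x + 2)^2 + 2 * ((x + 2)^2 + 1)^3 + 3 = 240*x^3 + 1440*x^2 + 3024*x + 2208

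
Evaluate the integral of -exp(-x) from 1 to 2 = -exp(-1) + exp(-2)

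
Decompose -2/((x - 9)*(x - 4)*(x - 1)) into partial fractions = -1/(12*(x - 1)) + 2/(15*(x - 4)) - 1/(20*(x - 9))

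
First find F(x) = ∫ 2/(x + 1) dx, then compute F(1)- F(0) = 2*log(2)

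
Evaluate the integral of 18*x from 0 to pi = 9*pi^2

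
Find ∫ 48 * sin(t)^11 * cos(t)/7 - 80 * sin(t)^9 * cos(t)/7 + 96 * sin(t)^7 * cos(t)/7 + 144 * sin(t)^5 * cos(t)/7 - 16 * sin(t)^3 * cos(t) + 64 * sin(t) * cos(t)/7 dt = 4*(sin(t)^6 - sin(t)^4 + sin(t)^2 - 3)^2/7 + 8*sin(t)^6 - 8*sin(t)^4 + 8*sin(t)^2 + C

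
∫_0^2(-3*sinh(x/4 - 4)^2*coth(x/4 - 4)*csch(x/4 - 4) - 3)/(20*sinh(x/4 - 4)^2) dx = -3*coth(7/2)/5 - 3*csch(7/2)/5 + 3*csch(4)/5 + 3*coth(4)/5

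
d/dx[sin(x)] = cos(x)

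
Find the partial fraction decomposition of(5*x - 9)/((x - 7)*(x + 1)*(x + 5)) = -17/(24*(x + 5)) + 7/(16*(x + 1)) + 13/(48*(x - 7))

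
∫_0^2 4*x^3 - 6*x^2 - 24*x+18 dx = -12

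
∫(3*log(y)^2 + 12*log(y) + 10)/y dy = (log(y) + 2)^3 - 2*log(y) + C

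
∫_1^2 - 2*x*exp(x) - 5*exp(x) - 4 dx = -7*exp(2) - 4 + 5*E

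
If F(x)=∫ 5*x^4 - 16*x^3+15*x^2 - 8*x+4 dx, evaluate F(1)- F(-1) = 20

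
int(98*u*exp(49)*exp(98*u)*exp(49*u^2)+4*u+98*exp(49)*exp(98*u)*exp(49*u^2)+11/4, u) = 2*u^2 + 11*u/4 + exp(49*(u + 1)^2) + C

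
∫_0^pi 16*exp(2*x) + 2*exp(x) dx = -10 + 2*exp(pi) + 8*exp(2*pi)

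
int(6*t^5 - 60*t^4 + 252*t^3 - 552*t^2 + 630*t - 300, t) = t^6 - 12*t^5 + 63*t^4 - 184*t^3 + 315*t^2 - 300*t + C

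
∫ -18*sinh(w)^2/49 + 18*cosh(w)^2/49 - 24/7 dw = -150*w/49 + C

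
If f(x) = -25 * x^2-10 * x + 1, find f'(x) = -50*x - 10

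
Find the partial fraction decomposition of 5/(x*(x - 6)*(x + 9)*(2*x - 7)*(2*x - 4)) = -8/(525*(2*x - 7)) + 1/(14850*(x + 9)) + 5/(528*(x - 2)) + 1/(720*(x - 6)) - 5/(1512*x)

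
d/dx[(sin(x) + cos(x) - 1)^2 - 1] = 2*cos(2*x) - 2*sqrt(2)*cos(x + pi/4)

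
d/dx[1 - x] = -1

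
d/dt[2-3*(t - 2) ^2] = 12 - 6*t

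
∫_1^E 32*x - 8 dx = -9 + (1 - 4*E)^2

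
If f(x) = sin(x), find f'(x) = cos(x)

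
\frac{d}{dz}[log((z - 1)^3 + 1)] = (3*z^2 - 6*z + 3)/(z^3 - 3*z^2 + 3*z)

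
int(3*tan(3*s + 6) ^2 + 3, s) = tan(3*s + 6) + C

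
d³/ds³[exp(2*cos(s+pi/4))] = 2*(-2*sin(s + pi/4) + 3*cos(2*s) + cos(3*s + pi/4))*exp(-sqrt(2)*sin(s))*exp(sqrt(2)*cos(s))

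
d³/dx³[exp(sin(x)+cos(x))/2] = (-sqrt(2)*sin(3*x + pi/4) - 6*cos(2*x) + sqrt(2)*cos(x + pi/4))*exp(sin(x))*exp(cos(x))/4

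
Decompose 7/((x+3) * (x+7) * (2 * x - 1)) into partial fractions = 4/(15*(2*x - 1)) + 7/(60*(x + 7)) - 1/(4*(x + 3))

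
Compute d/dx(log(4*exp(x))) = 1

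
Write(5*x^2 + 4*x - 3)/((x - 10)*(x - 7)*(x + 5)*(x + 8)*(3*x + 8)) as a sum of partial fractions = 1773/(123424*(3*x + 8)) + 19/(864*(x + 8)) - 17/(630*(x + 5)) - 1/(58*(x - 7)) + 179/(10260*(x - 10))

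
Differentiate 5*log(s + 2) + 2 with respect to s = 5/(s + 2)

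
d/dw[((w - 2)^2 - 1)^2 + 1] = 4*w^3 - 24*w^2 + 44*w - 24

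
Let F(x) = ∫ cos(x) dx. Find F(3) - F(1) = -sin(1) + sin(3)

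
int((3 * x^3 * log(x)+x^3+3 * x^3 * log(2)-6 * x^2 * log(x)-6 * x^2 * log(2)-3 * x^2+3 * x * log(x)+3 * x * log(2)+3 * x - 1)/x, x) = (x - 1)^3*log(2*x) + C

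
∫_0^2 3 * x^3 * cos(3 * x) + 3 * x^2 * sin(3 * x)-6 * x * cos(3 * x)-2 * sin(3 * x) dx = 4*sin(6)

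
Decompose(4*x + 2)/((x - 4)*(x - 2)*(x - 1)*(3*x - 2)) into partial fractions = -63/(20*(3*x - 2)) + 2/(x - 1) - 5/(4*(x - 2)) + 3/(10*(x - 4))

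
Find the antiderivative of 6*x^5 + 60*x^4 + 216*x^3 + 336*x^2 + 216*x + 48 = x^6 + 12*x^5 + 54*x^4 + 112*x^3 + 108*x^2 + 48*x + C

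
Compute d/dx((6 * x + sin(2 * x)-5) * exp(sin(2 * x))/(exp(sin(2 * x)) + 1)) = (12*x*cos(2*x) + 2*exp(sin(2*x))*cos(2*x) + 6*exp(sin(2*x)) + sin(4*x) - 8*cos(2*x) + 6)*exp(sin(2*x))/(exp(sin(2*x)) + 1)^2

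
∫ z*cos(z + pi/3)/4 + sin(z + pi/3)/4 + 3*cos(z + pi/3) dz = (z/4 + 3)*sin(z + pi/3) + C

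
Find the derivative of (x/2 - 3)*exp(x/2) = x*exp(x/2)/4 - exp(x/2)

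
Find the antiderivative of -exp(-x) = exp(-x) + C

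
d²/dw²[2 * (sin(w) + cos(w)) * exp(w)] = 4*sqrt(2)*exp(w)*cos(w + pi/4)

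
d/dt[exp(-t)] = -exp(-t)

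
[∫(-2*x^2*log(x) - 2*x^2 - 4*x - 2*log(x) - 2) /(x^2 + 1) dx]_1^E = -2*E - 2*log(1 + exp(2)) + 2*log(2)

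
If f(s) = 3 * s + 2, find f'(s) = 3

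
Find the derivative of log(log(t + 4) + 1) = 1/(t*log(t + 4) + t + 4*log(t + 4) + 4)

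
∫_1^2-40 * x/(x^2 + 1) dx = -20*log(5) + 20*log(2)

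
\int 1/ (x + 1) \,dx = log(5*x + 5) + C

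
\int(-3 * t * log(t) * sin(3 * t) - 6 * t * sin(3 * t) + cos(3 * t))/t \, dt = (log(t) + 2)*cos(3*t) + C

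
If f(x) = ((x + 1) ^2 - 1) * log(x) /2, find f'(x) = x*log(x) + x/2 + log(x) + 1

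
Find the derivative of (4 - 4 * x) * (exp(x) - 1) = -4*x*exp(x) + 4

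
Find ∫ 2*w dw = w^2 + C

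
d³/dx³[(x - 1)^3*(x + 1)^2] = 60*x^2 - 24*x - 12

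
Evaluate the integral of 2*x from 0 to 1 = 1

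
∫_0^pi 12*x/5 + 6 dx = 3*pi*(2*pi/5 + 2)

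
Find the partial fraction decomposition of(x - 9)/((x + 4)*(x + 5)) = 14/(x + 5) - 13/(x + 4)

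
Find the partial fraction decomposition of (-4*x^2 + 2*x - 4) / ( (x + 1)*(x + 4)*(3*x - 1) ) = -17/(26*(3*x - 1)) - 76/(39*(x + 4)) + 5/(6*(x + 1))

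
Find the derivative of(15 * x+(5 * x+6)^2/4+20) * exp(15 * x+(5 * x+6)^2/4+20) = 625*x^3*exp(25*x^2/4 + 30*x + 29)/8 + 1125*x^2*exp(25*x^2/4 + 30*x + 29)/2 + 1275*x*exp(25*x^2/4 + 30*x + 29) + 900*exp(25*x^2/4 + 30*x + 29)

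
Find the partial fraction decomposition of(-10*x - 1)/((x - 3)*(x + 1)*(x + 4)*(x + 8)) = -79/(308*(x + 8)) + 13/(28*(x + 4)) - 3/(28*(x + 1)) - 31/(308*(x - 3))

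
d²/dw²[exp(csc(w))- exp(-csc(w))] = (-exp(2/sin(w)) - exp(2/sin(w))/sin(w) + 2*exp(2/sin(w))/sin(w)^2 + exp(2/sin(w))/sin(w)^3 - 1 + 1/sin(w) + 2/sin(w)^2 - 1/sin(w)^3)*exp(-csc(w))/sin(w)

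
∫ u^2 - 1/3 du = u^3/3 - u/3 + C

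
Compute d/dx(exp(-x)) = -exp(-x)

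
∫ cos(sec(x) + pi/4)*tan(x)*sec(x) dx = sin(sec(x) + pi/4) + C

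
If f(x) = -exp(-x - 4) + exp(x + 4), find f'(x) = (exp(2*x + 8) + 1)*exp(-x - 4)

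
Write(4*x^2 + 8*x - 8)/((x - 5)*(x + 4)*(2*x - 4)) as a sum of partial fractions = 2/(9*(x + 4)) - 2/(3*(x - 2)) + 22/(9*(x - 5))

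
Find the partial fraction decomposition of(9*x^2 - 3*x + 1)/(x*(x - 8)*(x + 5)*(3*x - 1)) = -27/(368*(3*x - 1)) - 241/(1040*(x + 5)) + 553/(2392*(x - 8)) + 1/(40*x)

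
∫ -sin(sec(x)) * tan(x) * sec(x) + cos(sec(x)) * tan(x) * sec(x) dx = sqrt(2)*sin(pi/4 + 1/cos(x)) + C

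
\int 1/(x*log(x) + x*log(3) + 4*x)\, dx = log(log(3*x) + 4) + C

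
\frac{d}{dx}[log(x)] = 1/x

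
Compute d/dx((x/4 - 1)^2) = x/8 - 1/2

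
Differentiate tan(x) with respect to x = cos(x)^(-2)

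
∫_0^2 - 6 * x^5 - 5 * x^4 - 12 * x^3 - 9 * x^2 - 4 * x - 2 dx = -180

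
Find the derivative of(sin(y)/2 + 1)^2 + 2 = (sin(y)/2 + 1)*cos(y)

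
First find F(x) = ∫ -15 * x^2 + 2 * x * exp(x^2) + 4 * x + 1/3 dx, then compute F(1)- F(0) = -11/3 + E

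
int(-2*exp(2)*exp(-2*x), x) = exp(2 - 2*x) + C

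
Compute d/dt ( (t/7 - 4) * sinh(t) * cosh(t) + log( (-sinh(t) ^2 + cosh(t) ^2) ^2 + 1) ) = t*cosh(2*t)/7 + sinh(2*t)/14 - 4*cosh(2*t)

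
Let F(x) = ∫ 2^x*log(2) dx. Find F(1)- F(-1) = 3/2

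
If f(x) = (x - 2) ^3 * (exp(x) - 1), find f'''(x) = x^3*exp(x) + 3*x^2*exp(x) - 6*x*exp(x) - 2*exp(x) - 6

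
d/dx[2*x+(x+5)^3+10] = 3*x^2 + 30*x + 77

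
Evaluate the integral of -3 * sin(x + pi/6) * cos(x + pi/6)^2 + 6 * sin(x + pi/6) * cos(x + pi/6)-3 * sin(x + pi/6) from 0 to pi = (-1 - sqrt(3)/2)^3 - (-1 + sqrt(3)/2)^3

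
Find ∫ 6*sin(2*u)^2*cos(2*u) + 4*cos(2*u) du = (sin(2*u)^2 + 2)*sin(2*u) + C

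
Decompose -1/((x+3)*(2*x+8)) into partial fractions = 1/(2*(x + 4)) - 1/(2*(x + 3))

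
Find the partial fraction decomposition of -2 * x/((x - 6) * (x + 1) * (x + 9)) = 3/(20*(x + 9)) - 1/(28*(x + 1)) - 4/(35*(x - 6))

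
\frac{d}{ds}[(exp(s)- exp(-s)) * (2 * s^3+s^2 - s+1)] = (2*s^3*exp(2*s) + 2*s^3 + 7*s^2*exp(2*s) - 5*s^2 + s*exp(2*s) - 3*s + 2)*exp(-s)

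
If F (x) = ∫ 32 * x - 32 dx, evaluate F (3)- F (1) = 64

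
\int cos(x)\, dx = sin(x) + C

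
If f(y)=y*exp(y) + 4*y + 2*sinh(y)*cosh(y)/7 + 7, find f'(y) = y*exp(y) + exp(y) + 2*cosh(2*y)/7 + 4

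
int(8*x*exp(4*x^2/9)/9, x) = exp(4*x^2/9) + C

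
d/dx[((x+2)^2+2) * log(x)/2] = (2*x^2*log(x) + x^2 + 4*x*log(x) + 4*x + 6)/(2*x)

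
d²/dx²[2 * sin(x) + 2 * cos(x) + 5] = -2*sin(x) - 2*cos(x)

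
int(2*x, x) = x^2 + C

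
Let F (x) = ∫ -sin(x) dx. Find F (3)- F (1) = cos(3) - cos(1)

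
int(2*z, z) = z^2 + C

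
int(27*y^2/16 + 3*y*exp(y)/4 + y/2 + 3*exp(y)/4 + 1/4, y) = y*(9*y^2 + 4*y + 12*exp(y) + 4)/16 + C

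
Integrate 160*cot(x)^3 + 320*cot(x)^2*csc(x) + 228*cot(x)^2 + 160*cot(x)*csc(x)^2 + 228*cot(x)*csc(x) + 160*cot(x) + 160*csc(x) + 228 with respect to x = -5*(4*cot(x) + 4*csc(x) + 5)^2 - 28*cot(x) - 28*csc(x) + C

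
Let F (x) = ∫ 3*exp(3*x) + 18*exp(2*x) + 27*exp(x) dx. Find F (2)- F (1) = -(E + 3)^3 + (3 + exp(2))^3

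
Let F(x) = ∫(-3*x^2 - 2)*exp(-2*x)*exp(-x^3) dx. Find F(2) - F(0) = -1 + exp(-12)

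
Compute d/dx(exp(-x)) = -exp(-x)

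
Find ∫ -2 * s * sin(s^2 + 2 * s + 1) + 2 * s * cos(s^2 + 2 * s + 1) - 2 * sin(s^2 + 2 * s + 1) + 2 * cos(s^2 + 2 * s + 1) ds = sin((s + 1)^2) + cos((s + 1)^2) + C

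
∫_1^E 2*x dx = -1 + exp(2)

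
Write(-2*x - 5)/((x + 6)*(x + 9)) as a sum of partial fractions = -13/(3*(x + 9)) + 7/(3*(x + 6))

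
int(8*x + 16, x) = 4*x^2 + 16*x + C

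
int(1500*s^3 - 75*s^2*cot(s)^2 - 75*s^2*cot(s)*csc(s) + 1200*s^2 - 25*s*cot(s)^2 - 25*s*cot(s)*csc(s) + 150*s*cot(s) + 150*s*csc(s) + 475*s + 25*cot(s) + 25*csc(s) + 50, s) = 25*s*(3*s + 1)*(5*s^2 + 4*s + cot(s) + csc(s) + 2) + C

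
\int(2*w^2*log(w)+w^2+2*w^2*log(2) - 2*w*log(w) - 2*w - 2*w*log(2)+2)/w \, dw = ((w - 1)^2 + 1)*log(2*w) + C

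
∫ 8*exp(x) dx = 8*exp(x) + C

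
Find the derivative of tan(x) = cos(x)^(-2)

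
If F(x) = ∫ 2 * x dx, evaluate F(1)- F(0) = 1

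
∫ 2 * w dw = w^2 + C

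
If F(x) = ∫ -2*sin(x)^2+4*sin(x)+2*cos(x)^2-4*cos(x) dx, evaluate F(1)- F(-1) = 4*(-2 + cos(1))*sin(1)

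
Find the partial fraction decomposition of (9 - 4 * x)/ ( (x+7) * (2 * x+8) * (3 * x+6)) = 37/(90*(x + 7)) - 25/(36*(x + 4)) + 17/(60*(x + 2))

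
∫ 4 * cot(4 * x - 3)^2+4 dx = -cot(4*x - 3) + C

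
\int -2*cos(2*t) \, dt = -sin(2*t) + C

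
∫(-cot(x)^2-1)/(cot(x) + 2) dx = log(cot(x) + 2) + C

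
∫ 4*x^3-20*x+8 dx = x^4 - 10*x^2 + 8*x + C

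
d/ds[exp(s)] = exp(s)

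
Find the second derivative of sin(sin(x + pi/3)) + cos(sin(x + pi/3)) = sin(x + pi/3)*sin(sin(x + pi/3)) - sin(x + pi/3)*cos(sin(x + pi/3)) - sin(sin(x + pi/3))*cos(x + pi/3)^2 - cos(x + pi/3)^2*cos(sin(x + pi/3))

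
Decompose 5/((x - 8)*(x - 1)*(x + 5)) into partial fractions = 5/(78*(x + 5)) - 5/(42*(x - 1)) + 5/(91*(x - 8))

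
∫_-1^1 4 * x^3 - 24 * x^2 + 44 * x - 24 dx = -64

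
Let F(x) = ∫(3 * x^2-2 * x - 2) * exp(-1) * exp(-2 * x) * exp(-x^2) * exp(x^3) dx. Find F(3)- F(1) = -exp(-3) + exp(11)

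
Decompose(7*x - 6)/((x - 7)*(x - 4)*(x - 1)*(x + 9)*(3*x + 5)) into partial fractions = 1431/(77792*(3*x + 5)) - 69/(45760*(x + 9)) + 1/(1440*(x - 1)) - 22/(1989*(x - 4)) + 43/(7488*(x - 7))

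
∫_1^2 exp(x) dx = -E + exp(2)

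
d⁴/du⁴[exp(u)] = exp(u)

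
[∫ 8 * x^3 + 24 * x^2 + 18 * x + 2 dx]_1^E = -3*(1 + E)^2 - 20 + 2*(1 + E)^4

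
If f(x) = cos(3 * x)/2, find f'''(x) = 27*sin(3*x)/2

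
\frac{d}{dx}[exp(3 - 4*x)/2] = -2*exp(3 - 4*x)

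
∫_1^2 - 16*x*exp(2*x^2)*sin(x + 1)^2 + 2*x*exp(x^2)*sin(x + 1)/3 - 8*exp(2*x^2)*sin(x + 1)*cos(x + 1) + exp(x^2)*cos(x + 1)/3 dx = E*(-4*exp(7)*sin(3)^2 - sin(2)/3 + exp(3)*sin(3)/3 + 4*E*sin(2)^2)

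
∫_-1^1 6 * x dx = 0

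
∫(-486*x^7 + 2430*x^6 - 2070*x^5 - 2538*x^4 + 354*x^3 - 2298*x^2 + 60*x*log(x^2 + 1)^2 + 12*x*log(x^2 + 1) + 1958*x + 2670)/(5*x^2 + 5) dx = -81*x^6/5 + 486*x^5/5 - 396*x^4/5 - 1656*x^3/5 + 969*x^2/5 + 534*x + 2*log(x^2 + 1)^3 + 3*log(x^2 + 1)^2/5 + 2*log(x^2 + 1) + C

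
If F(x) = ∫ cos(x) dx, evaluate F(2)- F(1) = -sin(1) + sin(2)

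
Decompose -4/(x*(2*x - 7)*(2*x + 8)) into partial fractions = -8/(105*(2*x - 7)) - 1/(30*(x + 4)) + 1/(14*x)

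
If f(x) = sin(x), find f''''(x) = sin(x)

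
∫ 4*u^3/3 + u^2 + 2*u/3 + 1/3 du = u^4/3 + u^3/3 + u^2/3 + u/3 + C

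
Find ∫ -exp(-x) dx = exp(-x) + C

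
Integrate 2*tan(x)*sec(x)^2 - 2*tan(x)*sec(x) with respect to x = (sec(x) - 2)*sec(x) + C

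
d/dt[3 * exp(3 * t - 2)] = 9*exp(3*t - 2)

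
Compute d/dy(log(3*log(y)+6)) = 1/(y*log(y) + 2*y)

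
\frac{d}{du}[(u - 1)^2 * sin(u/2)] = u^2*cos(u/2)/2 + 2*u*sin(u/2) - u*cos(u/2) - 2*sin(u/2) + cos(u/2)/2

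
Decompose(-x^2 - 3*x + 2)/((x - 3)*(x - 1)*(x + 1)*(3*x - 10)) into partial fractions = -516/(91*(3*x - 10)) - 1/(26*(x + 1)) - 1/(14*(x - 1)) + 2/(x - 3)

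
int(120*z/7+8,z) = 60*z^2/7 + 8*z + C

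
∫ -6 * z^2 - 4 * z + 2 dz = -2*z^3 - 2*z^2 + 2*z + C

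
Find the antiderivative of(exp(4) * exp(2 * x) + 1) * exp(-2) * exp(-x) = 2*sinh(x + 2) + C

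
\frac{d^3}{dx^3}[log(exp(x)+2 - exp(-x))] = (-2*exp(5*x) + 12*exp(4*x) + 12*exp(2*x) + 2*exp(x))/(exp(6*x) + 6*exp(5*x) + 9*exp(4*x) - 4*exp(3*x) - 9*exp(2*x) + 6*exp(x) - 1)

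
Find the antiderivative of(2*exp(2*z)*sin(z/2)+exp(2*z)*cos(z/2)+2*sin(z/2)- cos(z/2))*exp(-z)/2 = 2*sin(z/2)*sinh(z) + C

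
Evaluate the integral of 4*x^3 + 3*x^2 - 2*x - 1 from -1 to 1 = 0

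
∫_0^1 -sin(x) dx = -1 + cos(1)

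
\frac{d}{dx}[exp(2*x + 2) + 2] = 2*exp(2*x + 2)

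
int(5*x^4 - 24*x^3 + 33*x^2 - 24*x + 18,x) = x^5 - 6*x^4 + 11*x^3 - 12*x^2 + 18*x + C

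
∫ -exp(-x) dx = exp(-x) + C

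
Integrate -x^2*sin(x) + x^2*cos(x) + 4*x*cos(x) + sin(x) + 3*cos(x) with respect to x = sqrt(2)*(x + 1)^2*sin(x + pi/4) + C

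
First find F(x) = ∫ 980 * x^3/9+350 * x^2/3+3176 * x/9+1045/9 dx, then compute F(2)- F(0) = 5054/3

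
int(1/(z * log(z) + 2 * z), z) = log(2*log(z) + 4) + C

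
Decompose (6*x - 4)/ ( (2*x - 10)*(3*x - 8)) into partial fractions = -18/(7*(3*x - 8)) + 13/(7*(x - 5))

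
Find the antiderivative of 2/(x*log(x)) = 2*log(log(x)/2) + C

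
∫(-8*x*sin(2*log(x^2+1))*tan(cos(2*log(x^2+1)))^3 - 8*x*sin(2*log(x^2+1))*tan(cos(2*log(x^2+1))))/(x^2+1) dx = tan(cos(2*log(x^2 + 1)))^2 + C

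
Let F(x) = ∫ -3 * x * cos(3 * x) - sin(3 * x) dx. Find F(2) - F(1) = sin(3) - 2*sin(6)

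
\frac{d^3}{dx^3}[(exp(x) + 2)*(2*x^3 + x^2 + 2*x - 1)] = 2*x^3*exp(x) + 19*x^2*exp(x) + 44*x*exp(x) + 23*exp(x) + 24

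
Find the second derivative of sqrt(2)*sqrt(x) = -sqrt(2)/(4*x^(3/2))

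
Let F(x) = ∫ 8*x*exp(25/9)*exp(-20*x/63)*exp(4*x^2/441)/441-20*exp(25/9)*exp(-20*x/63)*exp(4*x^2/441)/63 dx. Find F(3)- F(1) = -exp(121/49) + exp(841/441)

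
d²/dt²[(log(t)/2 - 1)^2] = (3 - log(t))/(2*t^2)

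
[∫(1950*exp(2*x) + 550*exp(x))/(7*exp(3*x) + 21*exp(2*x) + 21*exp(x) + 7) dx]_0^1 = -562/7 - 10*E/(7*(1 + E)) + 4*(-5*E/(1 + E) - 2)^2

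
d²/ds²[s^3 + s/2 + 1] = 6*s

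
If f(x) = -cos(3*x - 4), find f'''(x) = -27*sin(3*x - 4)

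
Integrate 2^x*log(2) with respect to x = 2^x + C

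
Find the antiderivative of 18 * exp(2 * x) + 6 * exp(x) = (3*exp(x) + 1)^2 + C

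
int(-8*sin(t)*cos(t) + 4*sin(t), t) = (2*cos(t) - 1)^2 + C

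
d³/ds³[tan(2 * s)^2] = 192*tan(2*s)^5 + 320*tan(2*s)^3 + 128*tan(2*s)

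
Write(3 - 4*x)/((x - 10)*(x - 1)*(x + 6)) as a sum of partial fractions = 27/(112*(x + 6)) + 1/(63*(x - 1)) - 37/(144*(x - 10))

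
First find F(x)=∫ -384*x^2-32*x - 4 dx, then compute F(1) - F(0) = -148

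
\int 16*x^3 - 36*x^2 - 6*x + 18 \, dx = 4*x^4 - 12*x^3 - 3*x^2 + 18*x + C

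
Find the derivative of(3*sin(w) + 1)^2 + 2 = 6*(3*sin(w) + 1)*cos(w)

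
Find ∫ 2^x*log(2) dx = 2^x + C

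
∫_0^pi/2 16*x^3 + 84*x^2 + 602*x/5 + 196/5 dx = -9 - 7*pi/5 - pi^2/5 + (3 + pi^2/2 + 7*pi/2)^2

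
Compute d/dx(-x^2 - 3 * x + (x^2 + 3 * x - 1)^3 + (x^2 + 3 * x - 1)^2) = 6*x^5 + 45*x^4 + 100*x^3 + 45*x^2 - 36*x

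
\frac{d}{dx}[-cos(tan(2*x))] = 2*sin(tan(2*x))/cos(2*x)^2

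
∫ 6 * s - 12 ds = 3*s^2 - 12*s + C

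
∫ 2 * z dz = z^2 + C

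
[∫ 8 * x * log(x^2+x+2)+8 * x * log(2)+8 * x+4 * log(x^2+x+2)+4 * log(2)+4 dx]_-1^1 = 32*log(2)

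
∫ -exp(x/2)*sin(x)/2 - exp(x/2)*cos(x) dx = -exp(x/2)*sin(x) + C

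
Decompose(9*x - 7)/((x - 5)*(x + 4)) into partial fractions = 43/(9*(x + 4)) + 38/(9*(x - 5))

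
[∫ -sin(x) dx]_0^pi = -2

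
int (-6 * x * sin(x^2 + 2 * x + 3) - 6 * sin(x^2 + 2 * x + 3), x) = 3*cos((x + 1)^2 + 2) + C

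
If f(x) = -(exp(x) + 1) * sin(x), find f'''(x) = -2*sqrt(2)*exp(x)*cos(x + pi/4) + cos(x)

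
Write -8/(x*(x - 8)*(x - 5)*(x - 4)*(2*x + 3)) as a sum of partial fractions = -128/(8151*(2*x + 3)) - 1/(22*(x - 4)) + 8/(195*(x - 5)) - 1/(228*(x - 8)) + 1/(60*x)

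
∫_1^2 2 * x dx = 3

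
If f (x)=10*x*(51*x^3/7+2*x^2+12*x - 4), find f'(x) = 2040*x^3/7 + 60*x^2 + 240*x - 40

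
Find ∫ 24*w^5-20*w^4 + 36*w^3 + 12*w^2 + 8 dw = 4*w^6 - 4*w^5 + 9*w^4 + 4*w^3 + 8*w + C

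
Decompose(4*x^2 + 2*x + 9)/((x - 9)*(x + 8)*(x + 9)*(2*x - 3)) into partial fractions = -8/(285*(2*x - 3)) - 5/(6*(x + 9)) + 249/(323*(x + 8)) + 13/(170*(x - 9))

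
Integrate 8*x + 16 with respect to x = 4*x^2 + 16*x + C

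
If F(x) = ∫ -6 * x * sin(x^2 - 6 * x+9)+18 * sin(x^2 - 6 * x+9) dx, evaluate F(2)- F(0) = 3*cos(1) - 3*cos(9)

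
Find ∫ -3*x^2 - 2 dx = -x^3 - 2*x + C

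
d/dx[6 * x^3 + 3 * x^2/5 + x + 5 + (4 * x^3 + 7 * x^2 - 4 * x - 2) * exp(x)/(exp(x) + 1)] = (20*x^3*exp(x) + 150*x^2*exp(2*x) + 275*x^2*exp(x) + 90*x^2 + 76*x*exp(2*x) + 62*x*exp(x) + 6*x - 15*exp(2*x) - 20*exp(x) + 5)/(5*exp(2*x) + 10*exp(x) + 5)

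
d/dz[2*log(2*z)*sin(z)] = 2*(z*log(z)*cos(z) + z*log(2)*cos(z) + sin(z))/z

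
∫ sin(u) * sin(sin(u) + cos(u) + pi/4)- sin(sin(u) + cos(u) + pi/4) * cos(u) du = cos(sqrt(2)*sin(u + pi/4) + pi/4) + C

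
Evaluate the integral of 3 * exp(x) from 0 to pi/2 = -3 + 3*exp(pi/2)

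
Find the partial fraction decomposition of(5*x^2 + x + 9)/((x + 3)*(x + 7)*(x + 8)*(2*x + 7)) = -178/(21*(2*x + 7)) - 107/(15*(x + 8)) + 247/(28*(x + 7)) + 51/(20*(x + 3))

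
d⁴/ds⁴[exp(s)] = exp(s)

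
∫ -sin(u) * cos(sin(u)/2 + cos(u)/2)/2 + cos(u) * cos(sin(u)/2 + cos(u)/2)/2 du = sin(sqrt(2)*sin(u + pi/4)/2) + C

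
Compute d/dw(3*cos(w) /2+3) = -3*sin(w)/2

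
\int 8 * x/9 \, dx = 4*x^2/9 + C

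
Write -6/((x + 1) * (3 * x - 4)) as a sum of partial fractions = -18/(7*(3*x - 4)) + 6/(7*(x + 1))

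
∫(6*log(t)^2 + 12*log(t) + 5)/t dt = 2*(log(t) + 1)^3 - log(t) + C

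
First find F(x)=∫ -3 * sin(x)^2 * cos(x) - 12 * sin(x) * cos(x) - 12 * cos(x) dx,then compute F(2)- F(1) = -(sin(2) + 2)^3 + (sin(1) + 2)^3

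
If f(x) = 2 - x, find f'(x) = -1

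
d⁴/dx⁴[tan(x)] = 24*tan(x)^5 + 40*tan(x)^3 + 16*tan(x)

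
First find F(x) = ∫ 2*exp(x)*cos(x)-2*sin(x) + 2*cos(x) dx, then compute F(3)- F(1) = (2 + exp(3))*(cos(3) + sin(3)) - (2 + E)*(cos(1) + sin(1))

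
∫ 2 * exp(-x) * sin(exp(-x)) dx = 2*cos(exp(-x)) + C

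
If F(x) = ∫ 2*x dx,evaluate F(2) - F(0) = 4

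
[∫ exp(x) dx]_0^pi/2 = -1 + exp(pi/2)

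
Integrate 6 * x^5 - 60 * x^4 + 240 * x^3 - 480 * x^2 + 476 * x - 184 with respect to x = x^6 - 12*x^5 + 60*x^4 - 160*x^3 + 238*x^2 - 184*x + C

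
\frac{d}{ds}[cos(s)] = -sin(s)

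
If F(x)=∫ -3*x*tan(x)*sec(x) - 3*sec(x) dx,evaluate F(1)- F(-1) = -6*sec(1)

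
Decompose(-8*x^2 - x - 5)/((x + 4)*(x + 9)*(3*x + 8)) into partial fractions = -533/(76*(3*x + 8)) - 644/(95*(x + 9)) + 129/(20*(x + 4))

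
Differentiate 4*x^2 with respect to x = 8*x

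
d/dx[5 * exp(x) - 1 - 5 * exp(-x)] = (5*exp(2*x) + 5)*exp(-x)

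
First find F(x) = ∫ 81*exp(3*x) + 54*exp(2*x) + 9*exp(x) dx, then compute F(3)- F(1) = -(1 + 3*E)^3 + (1 + 3*exp(3))^3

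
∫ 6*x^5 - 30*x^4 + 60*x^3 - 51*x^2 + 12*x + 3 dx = x^6 - 6*x^5 + 15*x^4 - 17*x^3 + 6*x^2 + 3*x + C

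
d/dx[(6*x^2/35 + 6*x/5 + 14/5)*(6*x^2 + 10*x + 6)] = 144*x^3/35 + 936*x^2/35 + 2088*x/35 + 176/5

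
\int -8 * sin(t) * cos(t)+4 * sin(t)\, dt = (2*cos(t) - 1)^2 + C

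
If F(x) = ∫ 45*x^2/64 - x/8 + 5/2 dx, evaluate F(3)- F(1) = 339/32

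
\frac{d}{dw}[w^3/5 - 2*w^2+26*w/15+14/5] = 3*w^2/5 - 4*w + 26/15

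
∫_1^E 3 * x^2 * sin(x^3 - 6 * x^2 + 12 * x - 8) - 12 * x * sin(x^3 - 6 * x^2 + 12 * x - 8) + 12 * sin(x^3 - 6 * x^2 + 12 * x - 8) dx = -cos((-2 + E)^3) + cos(1)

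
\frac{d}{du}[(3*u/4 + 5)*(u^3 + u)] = 3*u^3 + 15*u^2 + 3*u/2 + 5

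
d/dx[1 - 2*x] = -2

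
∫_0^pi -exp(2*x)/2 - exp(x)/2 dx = -exp(2*pi)/4 - exp(pi)/2 + 3/4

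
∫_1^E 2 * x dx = -1 + exp(2)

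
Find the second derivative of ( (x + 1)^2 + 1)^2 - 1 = 12*x^2 + 24*x + 16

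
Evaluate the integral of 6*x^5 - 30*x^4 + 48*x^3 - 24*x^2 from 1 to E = 1 + (-1 + (-1 + E)^2)^3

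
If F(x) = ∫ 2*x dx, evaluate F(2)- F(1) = 3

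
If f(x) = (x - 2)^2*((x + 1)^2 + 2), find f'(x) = 4*x^3 - 6*x^2 - 2*x - 4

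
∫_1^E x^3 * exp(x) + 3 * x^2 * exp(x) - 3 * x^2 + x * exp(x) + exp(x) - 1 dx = -2*E + 2 + (-1 + exp(E))*(E + exp(3))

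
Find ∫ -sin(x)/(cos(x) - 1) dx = log(1 - cos(x)) + C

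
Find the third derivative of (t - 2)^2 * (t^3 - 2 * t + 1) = 60*t^2 - 96*t + 12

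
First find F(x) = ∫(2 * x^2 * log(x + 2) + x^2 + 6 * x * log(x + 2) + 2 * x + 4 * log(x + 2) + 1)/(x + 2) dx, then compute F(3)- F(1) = -4*log(3) + 16*log(5)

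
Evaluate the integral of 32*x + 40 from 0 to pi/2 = -25 + (5 + 2*pi)^2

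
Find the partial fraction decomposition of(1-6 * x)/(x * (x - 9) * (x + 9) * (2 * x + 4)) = -55/(2268*(x + 9)) + 13/(308*(x + 2)) - 53/(3564*(x - 9)) - 1/(324*x)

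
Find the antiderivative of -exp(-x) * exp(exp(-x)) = exp(exp(-x)) + C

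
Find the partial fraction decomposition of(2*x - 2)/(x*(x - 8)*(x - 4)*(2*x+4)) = 1/(40*(x + 2)) - 1/(32*(x - 4)) + 7/(320*(x - 8)) - 1/(64*x)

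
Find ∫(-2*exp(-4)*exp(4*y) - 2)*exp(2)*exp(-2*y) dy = -2*sinh(2*y - 2) + C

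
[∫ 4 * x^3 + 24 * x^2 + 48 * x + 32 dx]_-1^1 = 80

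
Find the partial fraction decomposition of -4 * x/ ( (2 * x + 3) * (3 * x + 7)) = -28/(5*(3*x + 7)) + 12/(5*(2*x + 3))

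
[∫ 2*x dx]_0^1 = 1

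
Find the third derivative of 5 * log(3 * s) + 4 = 10/s^3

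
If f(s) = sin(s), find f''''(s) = sin(s)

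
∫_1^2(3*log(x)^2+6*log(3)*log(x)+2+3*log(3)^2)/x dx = -2*log(3) - log(3)^3 + 2*log(6) + log(6)^3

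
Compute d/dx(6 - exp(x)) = -exp(x)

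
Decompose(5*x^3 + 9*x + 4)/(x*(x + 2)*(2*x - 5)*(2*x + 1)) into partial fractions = -1/(4*(2*x + 1)) + 31/(20*(2*x - 5)) + 1/(x + 2) - 2/(5*x)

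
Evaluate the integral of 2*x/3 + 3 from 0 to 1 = 10/3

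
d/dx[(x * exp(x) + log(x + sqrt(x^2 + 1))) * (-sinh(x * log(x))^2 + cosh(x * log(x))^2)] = (x^3*exp(x) + x^2*sqrt(x^2 + 1)*exp(x) + x^2*exp(x) + x*sqrt(x^2 + 1)*exp(x) + x*exp(x) + x + sqrt(x^2 + 1) + exp(x))/(x^2 + x*sqrt(x^2 + 1) + 1)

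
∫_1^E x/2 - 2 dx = -9/4 + (-2 + E/2)^2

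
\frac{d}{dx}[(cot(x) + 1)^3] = -3*(1 + tan(x)^(-2))*(tan(x) + 1)^2/tan(x)^2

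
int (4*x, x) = 2*x^2 + C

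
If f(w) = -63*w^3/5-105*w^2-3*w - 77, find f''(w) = -378*w/5 - 210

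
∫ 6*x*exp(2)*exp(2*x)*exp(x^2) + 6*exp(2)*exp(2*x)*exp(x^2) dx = 3*exp((x + 1)^2 + 1) + C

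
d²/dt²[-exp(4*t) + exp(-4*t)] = (16 - 16*exp(8*t))*exp(-4*t)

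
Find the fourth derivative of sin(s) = sin(s)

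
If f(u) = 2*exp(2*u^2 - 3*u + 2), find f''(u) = 32*u^2*exp(2*u^2 - 3*u + 2) - 48*u*exp(2*u^2 - 3*u + 2) + 26*exp(2*u^2 - 3*u + 2)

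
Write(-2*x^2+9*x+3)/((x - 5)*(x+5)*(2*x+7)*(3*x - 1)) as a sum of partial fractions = -39/(1288*(3*x - 1)) - 424/(1173*(2*x + 7)) + 23/(120*(x + 5)) - 1/(1190*(x - 5))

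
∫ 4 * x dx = 2*x^2 + C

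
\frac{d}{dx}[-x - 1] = -1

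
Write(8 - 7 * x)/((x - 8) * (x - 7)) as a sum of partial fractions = 41/(x - 7) - 48/(x - 8)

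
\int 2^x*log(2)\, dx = 2^x + C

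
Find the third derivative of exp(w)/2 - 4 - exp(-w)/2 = (exp(2*w) + 1)*exp(-w)/2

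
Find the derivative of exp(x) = exp(x)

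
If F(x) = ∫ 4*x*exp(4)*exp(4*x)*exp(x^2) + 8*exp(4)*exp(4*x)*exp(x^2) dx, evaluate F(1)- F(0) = -2*exp(4) + 2*exp(9)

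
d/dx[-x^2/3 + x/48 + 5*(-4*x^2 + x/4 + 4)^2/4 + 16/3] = 80*x^3 - 15*x^2/2 - 7729*x/96 + 121/48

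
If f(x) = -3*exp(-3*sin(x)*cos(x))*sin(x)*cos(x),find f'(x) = (9*sin(4*x)/4 - 3*cos(2*x))*exp(-3*sin(2*x)/2)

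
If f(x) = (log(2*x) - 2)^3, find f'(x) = (3*log(x)^2 - 12*log(x) + 6*log(2)*log(x) - 12*log(2) + 3*log(2)^2 + 12)/x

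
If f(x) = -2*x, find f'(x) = -2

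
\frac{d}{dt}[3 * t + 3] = 3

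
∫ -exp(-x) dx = exp(-x) + C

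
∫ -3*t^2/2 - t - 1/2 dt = -t^3/2 - t^2/2 - t/2 + C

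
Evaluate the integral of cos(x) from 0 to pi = 0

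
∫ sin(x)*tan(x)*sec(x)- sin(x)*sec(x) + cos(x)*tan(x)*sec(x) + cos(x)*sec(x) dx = tan(x) + C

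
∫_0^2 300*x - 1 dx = 598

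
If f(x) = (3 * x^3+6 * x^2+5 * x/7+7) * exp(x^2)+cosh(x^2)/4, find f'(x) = 6*x^4*exp(x^2) + 12*x^3*exp(x^2) + 73*x^2*exp(x^2)/7 + 26*x*exp(x^2) + x*sinh(x^2)/2 + 5*exp(x^2)/7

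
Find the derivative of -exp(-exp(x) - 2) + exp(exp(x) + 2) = (exp(x) + exp(x + 2*exp(x) + 4))*exp(-exp(x) - 2)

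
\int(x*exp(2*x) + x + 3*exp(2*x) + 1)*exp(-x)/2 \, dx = (x + 2)*sinh(x) + C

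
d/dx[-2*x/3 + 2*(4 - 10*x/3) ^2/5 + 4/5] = 80*x/9 - 34/3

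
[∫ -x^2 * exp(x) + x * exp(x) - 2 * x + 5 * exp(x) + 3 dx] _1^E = -4*E - 4 + (1 + exp(E))*(-exp(2) + 2 + 3*E)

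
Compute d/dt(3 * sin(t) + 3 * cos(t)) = -3*sin(t) + 3*cos(t)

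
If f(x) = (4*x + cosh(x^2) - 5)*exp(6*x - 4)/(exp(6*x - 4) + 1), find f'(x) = 2*(x*exp(-4)*exp(6*x)*sinh(x^2) + x*sinh(x^2) + 12*x + 2*exp(-4)*exp(6*x) + 3*cosh(x^2) - 13)*exp(-4)*exp(6*x)/(exp(-8)*exp(12*x) + 2*exp(-4)*exp(6*x) + 1)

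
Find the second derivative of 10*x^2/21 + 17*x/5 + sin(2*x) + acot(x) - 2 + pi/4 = (-84*x^4*sin(2*x) + 20*x^4 - 168*x^2*sin(2*x) + 40*x^2 + 42*x - 84*sin(2*x) + 20)/(21*x^4 + 42*x^2 + 21)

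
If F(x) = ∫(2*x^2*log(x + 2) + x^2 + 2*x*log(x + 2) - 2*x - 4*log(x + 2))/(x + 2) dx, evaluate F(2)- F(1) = log(3)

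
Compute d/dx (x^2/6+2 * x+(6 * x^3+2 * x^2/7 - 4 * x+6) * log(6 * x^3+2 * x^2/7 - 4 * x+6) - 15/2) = 18*x^2*log(3*x^3 + x^2/7 - 2*x + 3) + 18*x^2*log(2) + 18*x^2 + 4*x*log(3*x^3 + x^2/7 - 2*x + 3)/7 + 4*x*log(2)/7 + 19*x/21 - 4*log(3*x^3 + x^2/7 - 2*x + 3) - 4*log(2) - 2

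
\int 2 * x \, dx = x^2 + C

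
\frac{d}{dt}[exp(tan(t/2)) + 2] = exp(tan(t/2))/(2*cos(t/2)^2)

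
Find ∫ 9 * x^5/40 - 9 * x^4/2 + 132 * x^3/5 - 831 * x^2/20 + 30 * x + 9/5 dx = 3*x^6/80 - 9*x^5/10 + 33*x^4/5 - 277*x^3/20 + 15*x^2 + 9*x/5 + C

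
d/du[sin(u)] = cos(u)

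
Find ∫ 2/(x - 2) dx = log(3*(x - 2)^2) + C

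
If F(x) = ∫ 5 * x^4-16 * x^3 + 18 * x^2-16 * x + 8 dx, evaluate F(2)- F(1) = -3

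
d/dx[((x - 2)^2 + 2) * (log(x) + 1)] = (2*x^2*log(x) + 3*x^2 - 4*x*log(x) - 8*x + 6)/x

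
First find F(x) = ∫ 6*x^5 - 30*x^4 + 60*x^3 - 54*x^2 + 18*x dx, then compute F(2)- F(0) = 4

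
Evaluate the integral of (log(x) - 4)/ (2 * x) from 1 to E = -7/4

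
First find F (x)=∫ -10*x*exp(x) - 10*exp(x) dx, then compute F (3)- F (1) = -30*exp(3) + 10*E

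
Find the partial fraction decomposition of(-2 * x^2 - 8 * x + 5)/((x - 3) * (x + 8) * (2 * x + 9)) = -2/(105*(2*x + 9)) - 59/(77*(x + 8)) - 37/(165*(x - 3))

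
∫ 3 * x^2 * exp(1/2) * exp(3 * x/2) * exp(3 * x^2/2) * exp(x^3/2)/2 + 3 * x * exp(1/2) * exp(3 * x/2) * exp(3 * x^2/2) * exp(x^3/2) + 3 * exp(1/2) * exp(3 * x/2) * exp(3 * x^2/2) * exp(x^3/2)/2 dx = exp((x + 1)^3/2) + C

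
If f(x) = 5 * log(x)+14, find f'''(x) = 10/x^3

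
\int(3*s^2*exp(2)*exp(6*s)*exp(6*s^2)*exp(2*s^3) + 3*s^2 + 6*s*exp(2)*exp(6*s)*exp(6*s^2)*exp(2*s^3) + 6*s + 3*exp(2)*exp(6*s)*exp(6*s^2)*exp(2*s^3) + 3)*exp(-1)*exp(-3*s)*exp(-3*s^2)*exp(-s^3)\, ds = 2*sinh((s + 1)^3) + C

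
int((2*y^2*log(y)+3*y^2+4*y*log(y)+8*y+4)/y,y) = (y + 2)^2*(log(y) + 1) + C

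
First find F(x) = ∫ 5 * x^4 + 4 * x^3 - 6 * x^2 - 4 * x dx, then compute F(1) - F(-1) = -2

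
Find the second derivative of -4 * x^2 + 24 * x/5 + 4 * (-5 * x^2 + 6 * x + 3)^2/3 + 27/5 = 400*x^2 - 480*x + 8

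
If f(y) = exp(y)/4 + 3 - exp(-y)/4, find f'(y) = (exp(2*y) + 1)*exp(-y)/4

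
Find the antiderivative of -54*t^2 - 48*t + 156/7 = -18*t^3 - 24*t^2 + 156*t/7 + C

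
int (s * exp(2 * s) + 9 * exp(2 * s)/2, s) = (s + 4)*exp(2*s)/2 + C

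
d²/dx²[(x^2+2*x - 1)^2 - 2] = 12*x^2 + 24*x + 4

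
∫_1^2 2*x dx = 3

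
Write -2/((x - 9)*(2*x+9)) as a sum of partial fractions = 4/(27*(2*x + 9)) - 2/(27*(x - 9))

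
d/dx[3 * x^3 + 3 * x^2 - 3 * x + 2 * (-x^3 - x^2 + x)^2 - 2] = 12*x^5 + 20*x^4 - 8*x^3 - 3*x^2 + 10*x - 3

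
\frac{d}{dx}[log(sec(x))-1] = tan(x)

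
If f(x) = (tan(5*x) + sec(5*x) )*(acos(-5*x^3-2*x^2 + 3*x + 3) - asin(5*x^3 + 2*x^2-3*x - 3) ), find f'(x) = 5*(sin(5*x)*acos(-5*x^3 - 2*x^2 + 3*x + 3) - sin(5*x)*asin(5*x^3 + 2*x^2 - 3*x - 3) + acos(-5*x^3 - 2*x^2 + 3*x + 3) - asin(5*x^3 + 2*x^2 - 3*x - 3))/cos(5*x)^2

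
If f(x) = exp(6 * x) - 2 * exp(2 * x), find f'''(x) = 216*exp(6*x) - 16*exp(2*x)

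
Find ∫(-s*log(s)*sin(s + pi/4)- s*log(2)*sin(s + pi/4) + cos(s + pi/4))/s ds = log(2*s)*cos(s + pi/4) + C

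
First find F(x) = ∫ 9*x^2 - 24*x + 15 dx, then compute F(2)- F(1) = 0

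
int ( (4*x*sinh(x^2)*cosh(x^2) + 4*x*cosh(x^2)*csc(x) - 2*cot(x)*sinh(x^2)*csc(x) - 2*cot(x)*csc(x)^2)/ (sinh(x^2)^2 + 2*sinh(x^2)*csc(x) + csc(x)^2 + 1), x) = log((sinh(x^2) + csc(x))^2 + 1) + C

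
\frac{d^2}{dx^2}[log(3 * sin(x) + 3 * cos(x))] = -2/(sin(2*x) + 1)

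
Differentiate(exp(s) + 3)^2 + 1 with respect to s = 2*exp(2*s) + 6*exp(s)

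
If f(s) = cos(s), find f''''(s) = cos(s)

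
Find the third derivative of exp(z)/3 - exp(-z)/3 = (exp(2*z) + 1)*exp(-z)/3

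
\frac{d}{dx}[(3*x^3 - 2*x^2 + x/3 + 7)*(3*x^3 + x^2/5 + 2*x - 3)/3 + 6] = 18*x^5 - 9*x^4 + 44*x^3/5 + 121*x^2/15 + 242*x/45 + 13/3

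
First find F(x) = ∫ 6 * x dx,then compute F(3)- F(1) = 24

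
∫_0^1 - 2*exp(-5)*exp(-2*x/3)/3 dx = -exp(-5) + exp(-17/3)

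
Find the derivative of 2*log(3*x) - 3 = 2/x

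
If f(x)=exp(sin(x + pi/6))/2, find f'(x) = exp(sin(x + pi/6))*cos(x + pi/6)/2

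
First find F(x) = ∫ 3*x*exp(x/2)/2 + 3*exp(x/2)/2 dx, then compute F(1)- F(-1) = 6*exp(-1/2)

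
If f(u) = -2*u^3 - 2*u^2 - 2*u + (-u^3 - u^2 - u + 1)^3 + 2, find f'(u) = -9*u^8 - 24*u^7 - 42*u^6 - 24*u^5 + 24*u^3 - 4*u - 5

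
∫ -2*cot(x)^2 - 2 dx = 2*cot(x) + C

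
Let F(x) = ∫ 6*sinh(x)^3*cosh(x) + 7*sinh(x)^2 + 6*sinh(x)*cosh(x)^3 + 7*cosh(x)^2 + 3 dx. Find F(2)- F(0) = 6 + 7*sinh(4)/2 + 3*sinh(2)^2*cosh(2)^2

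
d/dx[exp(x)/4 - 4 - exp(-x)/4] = (exp(2*x) + 1)*exp(-x)/4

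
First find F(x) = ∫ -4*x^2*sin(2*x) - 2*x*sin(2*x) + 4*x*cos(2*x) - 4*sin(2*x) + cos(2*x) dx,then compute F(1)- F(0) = 5*cos(2) - 2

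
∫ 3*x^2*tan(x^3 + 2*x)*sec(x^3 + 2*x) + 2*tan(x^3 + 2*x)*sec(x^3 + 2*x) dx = sec(x*(x^2 + 2)) + C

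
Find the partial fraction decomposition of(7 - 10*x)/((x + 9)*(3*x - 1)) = 11/(28*(3*x - 1)) - 97/(28*(x + 9))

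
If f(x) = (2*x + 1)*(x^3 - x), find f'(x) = 8*x^3 + 3*x^2 - 4*x - 1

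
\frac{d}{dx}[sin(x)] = cos(x)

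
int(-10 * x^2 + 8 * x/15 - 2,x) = -10*x^3/3 + 4*x^2/15 - 2*x + C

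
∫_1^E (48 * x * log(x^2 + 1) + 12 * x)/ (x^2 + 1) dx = -12*log(2)^2 - 6*log(2) + 6*log(1 + exp(2)) + 12*log(1 + exp(2))^2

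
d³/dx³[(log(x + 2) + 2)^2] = (4*log(x + 2) + 2)/(x^3 + 6*x^2 + 12*x + 8)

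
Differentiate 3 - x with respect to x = -1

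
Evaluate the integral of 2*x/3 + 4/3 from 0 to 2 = 4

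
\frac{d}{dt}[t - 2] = 1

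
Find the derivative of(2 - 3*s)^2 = 18*s - 12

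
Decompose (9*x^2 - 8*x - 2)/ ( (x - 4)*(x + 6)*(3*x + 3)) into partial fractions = 37/(15*(x + 6)) - 1/(5*(x + 1)) + 11/(15*(x - 4))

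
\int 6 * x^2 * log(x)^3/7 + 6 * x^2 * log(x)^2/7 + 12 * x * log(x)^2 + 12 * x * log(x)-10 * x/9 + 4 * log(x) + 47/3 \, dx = x*(18*x^2*log(x)^3 + 378*x*log(x)^2 - 35*x + 252*log(x) + 735)/63 + C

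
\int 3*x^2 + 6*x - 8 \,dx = x^3 + 3*x^2 - 8*x + C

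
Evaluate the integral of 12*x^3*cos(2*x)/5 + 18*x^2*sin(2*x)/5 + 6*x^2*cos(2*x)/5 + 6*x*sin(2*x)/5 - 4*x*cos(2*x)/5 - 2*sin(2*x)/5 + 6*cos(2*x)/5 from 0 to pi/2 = 0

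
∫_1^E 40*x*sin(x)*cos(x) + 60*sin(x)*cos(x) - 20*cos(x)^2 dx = (-20*E - 30)*cos(E)^2 + 50*cos(1)^2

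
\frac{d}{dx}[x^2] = 2*x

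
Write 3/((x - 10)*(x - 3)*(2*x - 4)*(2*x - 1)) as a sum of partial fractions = -4/(95*(2*x - 1)) + 1/(16*(x - 2)) - 3/(70*(x - 3)) + 3/(2128*(x - 10))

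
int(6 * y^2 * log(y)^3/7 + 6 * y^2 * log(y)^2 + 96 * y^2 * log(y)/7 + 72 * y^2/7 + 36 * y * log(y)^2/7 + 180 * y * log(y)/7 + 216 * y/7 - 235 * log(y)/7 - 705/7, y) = 5*y*log(y)/7 + 10*y/7 + 2*(y*log(y) + 2*y - 4)^3/7 + 6*(y*log(y) + 2*y - 4)^2 + C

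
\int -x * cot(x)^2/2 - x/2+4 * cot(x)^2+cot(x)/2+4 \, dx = (x/2 - 4)*cot(x) + C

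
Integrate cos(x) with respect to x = sin(x) + C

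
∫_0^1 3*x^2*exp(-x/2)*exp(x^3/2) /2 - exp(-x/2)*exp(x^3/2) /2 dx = 0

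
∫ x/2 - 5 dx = x^2/4 - 5*x + C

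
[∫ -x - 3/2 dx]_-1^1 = -3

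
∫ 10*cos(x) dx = 10*sin(x) + C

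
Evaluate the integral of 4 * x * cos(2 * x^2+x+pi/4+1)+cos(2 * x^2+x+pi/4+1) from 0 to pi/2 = -sin(pi/4 + 1) + cos(pi/4 + 1 + pi^2/2)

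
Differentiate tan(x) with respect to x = cos(x)^(-2)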